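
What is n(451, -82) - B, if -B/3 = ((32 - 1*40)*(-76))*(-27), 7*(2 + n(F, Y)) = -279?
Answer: -345029/7 ≈ -49290.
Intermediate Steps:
n(F, Y) = -293/7 (n(F, Y) = -2 + (⅐)*(-279) = -2 - 279/7 = -293/7)
B = 49248 (B = -3*(32 - 1*40)*(-76)*(-27) = -3*(32 - 40)*(-76)*(-27) = -3*(-8*(-76))*(-27) = -1824*(-27) = -3*(-16416) = 49248)
n(451, -82) - B = -293/7 - 1*49248 = -293/7 - 49248 = -345029/7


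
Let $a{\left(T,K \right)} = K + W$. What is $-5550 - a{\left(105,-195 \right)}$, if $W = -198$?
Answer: $-5157$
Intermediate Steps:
$a{\left(T,K \right)} = -198 + K$ ($a{\left(T,K \right)} = K - 198 = -198 + K$)
$-5550 - a{\left(105,-195 \right)} = -5550 - \left(-198 - 195\right) = -5550 - -393 = -5550 + 393 = -5157$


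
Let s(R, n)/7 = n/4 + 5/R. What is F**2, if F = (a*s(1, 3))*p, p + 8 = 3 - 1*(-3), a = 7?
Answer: 1270129/4 ≈ 3.1753e+5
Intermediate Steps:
s(R, n) = 35/R + 7*n/4 (s(R, n) = 7*(n/4 + 5/R) = 7*(5/R + n/4) = 35/R + 7*n/4)
p = -2 (p = -8 + (3 - 1*(-3)) = -8 + (3 + 3) = -8 + 6 = -2)
F = -1127/2 (F = (7*(35/1 + (7/4)*3))*(-2) = (7*(35*1 + 21/4))*(-2) = (7*(35 + 21/4))*(-2) = (7*(161/4))*(-2) = (1127/4)*(-2) = -1127/2 ≈ -563.50)
F**2 = (-1127/2)**2 = 1270129/4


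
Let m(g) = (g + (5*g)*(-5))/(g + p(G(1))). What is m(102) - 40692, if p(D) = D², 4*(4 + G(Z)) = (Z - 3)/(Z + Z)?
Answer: -4600500/113 ≈ -40712.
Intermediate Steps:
G(Z) = -4 + (-3 + Z)/(8*Z) (G(Z) = -4 + ((Z - 3)/(Z + Z))/4 = -4 + ((-3 + Z)/((2*Z)))/4 = -4 + ((-3 + Z)*(1/(2*Z)))/4 = -4 + ((-3 + Z)/(2*Z))/4 = -4 + (-3 + Z)/(8*Z))
m(g) = -24*g/(289/16 + g) (m(g) = (g + (5*g)*(-5))/(g + ((⅛)*(-3 - 31*1)/1)²) = (g - 25*g)/(g + ((⅛)*1*(-3 - 31))²) = (-24*g)/(g + ((⅛)*1*(-34))²) = (-24*g)/(g + (-17/4)²) = (-24*g)/(g + 289/16) = (-24*g)/(289/16 + g) = -24*g/(289/16 + g))
m(102) - 40692 = -384*102/(289 + 16*102) - 40692 = -384*102/(289 + 1632) - 40692 = -384*102/1921 - 40692 = -384*102*1/1921 - 40692 = -2304/113 - 40692 = -4600500/113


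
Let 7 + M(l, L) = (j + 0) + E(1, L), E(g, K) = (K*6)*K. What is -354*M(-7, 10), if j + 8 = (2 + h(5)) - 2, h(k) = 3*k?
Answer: -212400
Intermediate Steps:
E(g, K) = 6*K**2 (E(g, K) = (6*K)*K = 6*K**2)
j = 7 (j = -8 + ((2 + 3*5) - 2) = -8 + ((2 + 15) - 2) = -8 + (17 - 2) = -8 + 15 = 7)
M(l, L) = 6*L**2 (M(l, L) = -7 + ((7 + 0) + 6*L**2) = -7 + (7 + 6*L**2) = 6*L**2)
-354*M(-7, 10) = -2124*10**2 = -2124*100 = -354*600 = -212400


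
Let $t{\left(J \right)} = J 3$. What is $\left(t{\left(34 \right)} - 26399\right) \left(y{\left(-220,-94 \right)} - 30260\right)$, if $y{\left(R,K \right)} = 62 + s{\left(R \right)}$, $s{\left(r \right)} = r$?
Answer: $799902146$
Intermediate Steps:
$t{\left(J \right)} = 3 J$
$y{\left(R,K \right)} = 62 + R$
$\left(t{\left(34 \right)} - 26399\right) \left(y{\left(-220,-94 \right)} - 30260\right) = \left(3 \cdot 34 - 26399\right) \left(\left(62 - 220\right) - 30260\right) = \left(102 - 26399\right) \left(-158 - 30260\right) = \left(-26297\right) \left(-30418\right) = 799902146$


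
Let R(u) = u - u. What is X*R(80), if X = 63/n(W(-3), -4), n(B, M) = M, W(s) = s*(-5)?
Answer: 0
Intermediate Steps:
W(s) = -5*s
R(u) = 0
X = -63/4 (X = 63/(-4) = 63*(-1/4) = -63/4 ≈ -15.750)
X*R(80) = -63/4*0 = 0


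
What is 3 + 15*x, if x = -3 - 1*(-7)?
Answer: 63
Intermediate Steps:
x = 4 (x = -3 + 7 = 4)
3 + 15*x = 3 + 15*4 = 3 + 60 = 63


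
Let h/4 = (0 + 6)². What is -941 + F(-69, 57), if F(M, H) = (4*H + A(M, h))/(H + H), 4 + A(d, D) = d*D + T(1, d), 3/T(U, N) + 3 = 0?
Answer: -116987/114 ≈ -1026.2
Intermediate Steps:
h = 144 (h = 4*(0 + 6)² = 4*6² = 4*36 = 144)
T(U, N) = -1 (T(U, N) = 3/(-3 + 0) = 3/(-3) = 3*(-⅓) = -1)
A(d, D) = -5 + D*d (A(d, D) = -4 + (d*D - 1) = -4 + (D*d - 1) = -4 + (-1 + D*d) = -5 + D*d)
F(M, H) = (-5 + 4*H + 144*M)/(2*H) (F(M, H) = (4*H + (-5 + 144*M))/(H + H) = (-5 + 4*H + 144*M)/((2*H)) = (-5 + 4*H + 144*M)*(1/(2*H)) = (-5 + 4*H + 144*M)/(2*H))
-941 + F(-69, 57) = -941 + (½)*(-5 + 4*57 + 144*(-69))/57 = -941 + (½)*(1/57)*(-5 + 228 - 9936) = -941 + (½)*(1/57)*(-9713) = -941 - 9713/114 = -116987/114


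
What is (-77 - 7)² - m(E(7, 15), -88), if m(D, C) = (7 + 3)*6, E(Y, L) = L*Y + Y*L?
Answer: 6996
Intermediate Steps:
E(Y, L) = 2*L*Y (E(Y, L) = L*Y + L*Y = 2*L*Y)
m(D, C) = 60 (m(D, C) = 10*6 = 60)
(-77 - 7)² - m(E(7, 15), -88) = (-77 - 7)² - 1*60 = (-84)² - 60 = 7056 - 60 = 6996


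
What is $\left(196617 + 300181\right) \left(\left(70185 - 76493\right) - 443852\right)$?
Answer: $-223638587680$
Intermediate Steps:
$\left(196617 + 300181\right) \left(\left(70185 - 76493\right) - 443852\right) = 496798 \left(-6308 - 443852\right) = 496798 \left(-450160\right) = -223638587680$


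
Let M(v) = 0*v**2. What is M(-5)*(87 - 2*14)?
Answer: 0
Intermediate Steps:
M(v) = 0
M(-5)*(87 - 2*14) = 0*(87 - 2*14) = 0*(87 - 28) = 0*59 = 0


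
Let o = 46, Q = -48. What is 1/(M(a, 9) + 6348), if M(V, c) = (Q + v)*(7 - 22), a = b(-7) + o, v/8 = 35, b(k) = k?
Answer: 1/2868 ≈ 0.00034868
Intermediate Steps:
v = 280 (v = 8*35 = 280)
a = 39 (a = -7 + 46 = 39)
M(V, c) = -3480 (M(V, c) = (-48 + 280)*(7 - 22) = 232*(-15) = -3480)
1/(M(a, 9) + 6348) = 1/(-3480 + 6348) = 1/2868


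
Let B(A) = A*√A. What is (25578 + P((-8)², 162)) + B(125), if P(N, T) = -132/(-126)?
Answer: 537160/21 + 625*√5 ≈ 26977.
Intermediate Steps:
P(N, T) = 22/21 (P(N, T) = -132*(-1/126) = 22/21)
B(A) = A^(3/2)
(25578 + P((-8)², 162)) + B(125) = (25578 + 22/21) + 125^(3/2) = 537160/21 + 625*√5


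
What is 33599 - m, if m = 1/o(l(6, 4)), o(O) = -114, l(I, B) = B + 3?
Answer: 3830287/114 ≈ 33599.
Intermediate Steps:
l(I, B) = 3 + B
m = -1/114 (m = 1/(-114) = -1/114 ≈ -0.0087719)
33599 - m = 33599 - 1*(-1/114) = 33599 + 1/114 = 3830287/114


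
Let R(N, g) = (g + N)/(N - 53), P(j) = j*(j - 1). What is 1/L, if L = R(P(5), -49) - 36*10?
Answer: -33/11851 ≈ -0.0027846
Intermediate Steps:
P(j) = j*(-1 + j)
R(N, g) = (N + g)/(-53 + N)
L = -11851/33 (L = (5*(-1 + 5) - 49)/(-53 + 5*(-1 + 5)) - 36*10 = (5*4 - 49)/(-53 + 5*4) - 1*360 = (20 - 49)/(-53 + 20) - 360 = -29/(-33) - 360 = -1/33*(-29) - 360 = 29/33 - 360 = -11851/33 ≈ -359.12)
1/L = 1/(-11851/33) = -33/11851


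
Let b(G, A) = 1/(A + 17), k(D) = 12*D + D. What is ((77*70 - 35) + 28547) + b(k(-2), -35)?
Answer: 610235/18 ≈ 33902.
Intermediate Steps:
k(D) = 13*D
b(G, A) = 1/(17 + A)
((77*70 - 35) + 28547) + b(k(-2), -35) = ((77*70 - 35) + 28547) + 1/(17 - 35) = ((5390 - 35) + 28547) + 1/(-18) = (5355 + 28547) - 1/18 = 33902 - 1/18 = 610235/18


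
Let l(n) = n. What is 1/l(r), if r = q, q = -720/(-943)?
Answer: 943/720 ≈ 1.3097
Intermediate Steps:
q = 720/943 (q = -720*(-1/943) = 720/943 ≈ 0.76352)
r = 720/943 ≈ 0.76352
1/l(r) = 1/(720/943) = 943/720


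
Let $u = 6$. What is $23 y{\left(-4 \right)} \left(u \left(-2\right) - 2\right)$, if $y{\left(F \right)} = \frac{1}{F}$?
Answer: $\frac{161}{2} \approx 80.5$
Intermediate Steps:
$23 y{\left(-4 \right)} \left(u \left(-2\right) - 2\right) = \frac{23}{-4} \left(6 \left(-2\right) - 2\right) = 23 \left(- \frac{1}{4}\right) \left(-12 - 2\right) = \left(- \frac{23}{4}\right) \left(-14\right) = \frac{161}{2}$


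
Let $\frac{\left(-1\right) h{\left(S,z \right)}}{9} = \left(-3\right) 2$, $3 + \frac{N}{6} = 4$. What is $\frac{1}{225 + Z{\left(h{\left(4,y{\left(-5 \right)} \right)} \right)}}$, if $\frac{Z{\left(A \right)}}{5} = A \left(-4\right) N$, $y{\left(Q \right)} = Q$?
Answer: $- \frac{1}{6255} \approx -0.00015987$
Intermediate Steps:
$N = 6$ ($N = -18 + 6 \cdot 4 = -18 + 24 = 6$)
$h{\left(S,z \right)} = 54$ ($h{\left(S,z \right)} = - 9 \left(\left(-3\right) 2\right) = \left(-9\right) \left(-6\right) = 54$)
$Z{\left(A \right)} = - 120 A$ ($Z{\left(A \right)} = 5 A \left(-4\right) 6 = 5 - 4 A 6 = 5 \left(- 24 A\right) = - 120 A$)
$\frac{1}{225 + Z{\left(h{\left(4,y{\left(-5 \right)} \right)} \right)}} = \frac{1}{225 - 6480} = \frac{1}{-6255} = - \frac{1}{6255}$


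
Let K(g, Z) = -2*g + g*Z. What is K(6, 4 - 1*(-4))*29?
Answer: 1044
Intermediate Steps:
K(g, Z) = -2*g + Z*g
K(6, 4 - 1*(-4))*29 = (6*(-2 + (4 - 1*(-4))))*29 = (6*(-2 + (4 + 4)))*29 = (6*(-2 + 8))*29 = (6*6)*29 = 36*29 = 1044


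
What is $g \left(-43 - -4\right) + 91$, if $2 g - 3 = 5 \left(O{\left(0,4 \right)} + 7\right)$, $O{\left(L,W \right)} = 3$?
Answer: $- \frac{1885}{2} \approx -942.5$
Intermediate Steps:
$g = \frac{53}{2}$ ($g = \frac{3}{2} + \frac{5 \left(3 + 7\right)}{2} = \frac{3}{2} + \frac{5 \cdot 10}{2} = \frac{3}{2} + \frac{1}{2} \cdot 50 = \frac{3}{2} + 25 = \frac{53}{2} \approx 26.5$)
$g \left(-43 - -4\right) + 91 = \frac{53 \left(-43 - -4\right)}{2} + 91 = \frac{53 \left(-43 + 4\right)}{2} + 91 = \frac{53}{2} \left(-39\right) + 91 = - \frac{2067}{2} + 91 = - \frac{1885}{2}$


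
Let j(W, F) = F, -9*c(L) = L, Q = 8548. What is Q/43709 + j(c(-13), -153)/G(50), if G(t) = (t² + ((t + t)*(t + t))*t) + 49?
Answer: 4289101375/21965914241 ≈ 0.19526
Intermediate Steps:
c(L) = -L/9
G(t) = 49 + t² + 4*t³ (G(t) = (t² + ((2*t)*(2*t))*t) + 49 = (t² + (4*t²)*t) + 49 = (t² + 4*t³) + 49 = 49 + t² + 4*t³)
Q/43709 + j(c(-13), -153)/G(50) = 8548/43709 - 153/(49 + 50² + 4*50³) = 8548*(1/43709) - 153/(49 + 2500 + 4*125000) = 8548/43709 - 153/(49 + 2500 + 500000) = 8548/43709 - 153/502549 = 4289101375/21965914241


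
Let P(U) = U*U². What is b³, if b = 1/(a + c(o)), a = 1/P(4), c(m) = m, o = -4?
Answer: -262144/16581375 ≈ -0.015810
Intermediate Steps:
P(U) = U³
a = 1/64 (a = 1/(4³) = 1/64 ≈ 0.015625)
b = -64/255 (b = 1/(1/64 - 4) = 1/(-255/64) = -64/255 ≈ -0.25098)
b³ = (-64/255)³ = -262144/16581375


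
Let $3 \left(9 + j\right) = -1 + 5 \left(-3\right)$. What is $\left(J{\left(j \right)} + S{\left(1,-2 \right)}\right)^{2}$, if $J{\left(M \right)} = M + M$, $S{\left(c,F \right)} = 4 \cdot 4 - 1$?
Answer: $\frac{1681}{9} \approx 186.78$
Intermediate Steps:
$j = - \frac{43}{3}$ ($j = -9 + \frac{-1 + 5 \left(-3\right)}{3} = -9 + \frac{-1 - 15}{3} = -9 + \frac{1}{3} \left(-16\right) = -9 - \frac{16}{3} = - \frac{43}{3} \approx -14.333$)
$S{\left(c,F \right)} = 15$ ($S{\left(c,F \right)} = 16 - 1 = 15$)
$J{\left(M \right)} = 2 M$
$\left(J{\left(j \right)} + S{\left(1,-2 \right)}\right)^{2} = \left(2 \left(- \frac{43}{3}\right) + 15\right)^{2} = \left(- \frac{86}{3} + 15\right)^{2} = \left(- \frac{41}{3}\right)^{2} = \frac{1681}{9}$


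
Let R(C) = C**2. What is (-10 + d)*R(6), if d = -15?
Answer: -900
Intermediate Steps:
(-10 + d)*R(6) = (-10 - 15)*6**2 = -25*36 = -900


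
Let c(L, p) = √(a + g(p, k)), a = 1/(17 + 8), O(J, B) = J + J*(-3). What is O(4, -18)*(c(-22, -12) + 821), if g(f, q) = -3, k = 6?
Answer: -6568 - 8*I*√74/5 ≈ -6568.0 - 13.764*I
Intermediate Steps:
O(J, B) = -2*J (O(J, B) = J - 3*J = -2*J)
a = 1/25 ≈ 0.040000
c(L, p) = I*√74/5 (c(L, p) = √(1/25 - 3) = √(-74/25) = I*√74/5)
O(4, -18)*(c(-22, -12) + 821) = (-2*4)*(I*√74/5 + 821) = -8*(821 + I*√74/5) = -6568 - 8*I*√74/5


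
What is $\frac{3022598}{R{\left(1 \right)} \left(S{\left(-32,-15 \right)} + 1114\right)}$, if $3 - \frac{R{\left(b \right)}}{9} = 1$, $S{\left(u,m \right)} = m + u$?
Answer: $\frac{1511299}{9603} \approx 157.38$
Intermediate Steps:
$R{\left(b \right)} = 18$ ($R{\left(b \right)} = 27 - 9 = 18$)
$\frac{3022598}{R{\left(1 \right)} \left(S{\left(-32,-15 \right)} + 1114\right)} = \frac{3022598}{18 \left(\left(-15 - 32\right) + 1114\right)} = \frac{3022598}{18 \left(-47 + 1114\right)} = \frac{3022598}{18 \cdot 1067} = \frac{3022598}{19206} = 3022598 \cdot \frac{1}{19206} = \frac{1511299}{9603}$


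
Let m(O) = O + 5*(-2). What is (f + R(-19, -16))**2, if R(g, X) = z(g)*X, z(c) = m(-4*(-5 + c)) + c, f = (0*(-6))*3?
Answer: 1149184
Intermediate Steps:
m(O) = -10 + O (m(O) = O - 10 = -10 + O)
f = 0 (f = 0*3 = 0)
z(c) = 10 - 3*c (z(c) = (-10 - 4*(-5 + c)) + c = (-10 + (20 - 4*c)) + c = (10 - 4*c) + c = 10 - 3*c)
R(g, X) = X*(10 - 3*g) (R(g, X) = (10 - 3*g)*X = X*(10 - 3*g))
(f + R(-19, -16))**2 = (0 - 16*(10 - 3*(-19)))**2 = (0 - 16*(10 + 57))**2 = (0 - 16*67)**2 = (0 - 1072)**2 = (-1072)**2 = 1149184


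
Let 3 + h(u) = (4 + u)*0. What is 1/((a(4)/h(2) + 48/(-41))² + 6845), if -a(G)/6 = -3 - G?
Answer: 1681/11893329 ≈ 0.00014134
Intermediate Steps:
a(G) = 18 + 6*G (a(G) = -6*(-3 - G) = 18 + 6*G)
h(u) = -3 (h(u) = -3 + (4 + u)*0 = -3 + 0 = -3)
1/((a(4)/h(2) + 48/(-41))² + 6845) = 1/(((18 + 6*4)/(-3) + 48/(-41))² + 6845) = 1/(((18 + 24)*(-⅓) + 48*(-1/41))² + 6845) = 1/((42*(-⅓) - 48/41)² + 6845) = 1/((-14 - 48/41)² + 6845) = 1/((-622/41)² + 6845) = 1/(386884/1681 + 6845) = 1/(11893329/1681) = 1681/11893329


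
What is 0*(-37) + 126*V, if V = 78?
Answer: 9828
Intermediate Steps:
0*(-37) + 126*V = 0*(-37) + 126*78 = 0 + 9828 = 9828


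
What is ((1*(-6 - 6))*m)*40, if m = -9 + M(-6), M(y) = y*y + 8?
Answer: -16800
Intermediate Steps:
M(y) = 8 + y² (M(y) = y² + 8 = 8 + y²)
m = 35 (m = -9 + (8 + (-6)²) = -9 + (8 + 36) = -9 + 44 = 35)
((1*(-6 - 6))*m)*40 = ((1*(-6 - 6))*35)*40 = ((1*(-12))*35)*40 = -12*35*40 = -420*40 = -16800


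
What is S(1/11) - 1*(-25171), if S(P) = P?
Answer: 276882/11 ≈ 25171.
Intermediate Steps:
S(1/11) - 1*(-25171) = 1/11 - 1*(-25171) = 1/11 + 25171 = 276882/11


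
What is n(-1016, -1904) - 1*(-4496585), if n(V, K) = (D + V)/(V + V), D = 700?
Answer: 2284265259/508 ≈ 4.4966e+6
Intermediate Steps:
n(V, K) = (700 + V)/(2*V) (n(V, K) = (700 + V)/(V + V) = (700 + V)/((2*V)) = (700 + V)*(1/(2*V)) = (700 + V)/(2*V))
n(-1016, -1904) - 1*(-4496585) = (1/2)*(700 - 1016)/(-1016) - 1*(-4496585) = (1/2)*(-1/1016)*(-316) + 4496585 = 79/508 + 4496585 = 2284265259/508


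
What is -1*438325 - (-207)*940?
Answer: -243745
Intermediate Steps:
-1*438325 - (-207)*940 = -438325 - 1*(-194580) = -438325 + 194580 = -243745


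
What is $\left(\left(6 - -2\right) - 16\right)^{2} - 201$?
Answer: $-137$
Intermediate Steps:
$\left(\left(6 - -2\right) - 16\right)^{2} - 201 = \left(\left(6 + 2\right) - 16\right)^{2} - 201 = \left(8 - 16\right)^{2} - 201 = \left(-8\right)^{2} - 201 = 64 - 201 = -137$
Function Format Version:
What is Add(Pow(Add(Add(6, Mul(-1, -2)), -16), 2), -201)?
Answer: -137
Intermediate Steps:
Add(Pow(Add(Add(6, Mul(-1, -2)), -16), 2), -201) = Add(Pow(Add(Add(6, 2), -16), 2), -201) = Add(Pow(Add(8, -16), 2), -201) = Add(Pow(-8, 2), -201) = Add(64, -201) = -137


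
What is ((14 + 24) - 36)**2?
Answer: 4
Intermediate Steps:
((14 + 24) - 36)**2 = (38 - 36)**2 = 2**2 = 4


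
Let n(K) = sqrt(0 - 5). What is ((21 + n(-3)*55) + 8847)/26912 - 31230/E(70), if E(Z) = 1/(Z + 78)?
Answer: -31097082903/6728 + 55*I*sqrt(5)/26912 ≈ -4.622e+6 + 0.0045699*I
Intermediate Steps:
n(K) = I*sqrt(5) (n(K) = sqrt(-5) = I*sqrt(5))
E(Z) = 1/(78 + Z)
((21 + n(-3)*55) + 8847)/26912 - 31230/E(70) = ((21 + (I*sqrt(5))*55) + 8847)/26912 - 31230/(1/(78 + 70)) = ((21 + 55*I*sqrt(5)) + 8847)*(1/26912) - 31230/(1/148) = (8868 + 55*I*sqrt(5))*(1/26912) - 31230/1/148 = (2217/6728 + 55*I*sqrt(5)/26912) - 31230*148 = (2217/6728 + 55*I*sqrt(5)/26912) - 4622040 = -31097082903/6728 + 55*I*sqrt(5)/26912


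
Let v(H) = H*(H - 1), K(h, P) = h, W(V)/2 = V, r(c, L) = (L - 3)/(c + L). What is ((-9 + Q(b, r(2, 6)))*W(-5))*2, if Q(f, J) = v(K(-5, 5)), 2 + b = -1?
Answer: -420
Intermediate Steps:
r(c, L) = (-3 + L)/(L + c)
W(V) = 2*V
b = -3 (b = -2 - 1 = -3)
v(H) = H*(-1 + H)
Q(f, J) = 30 (Q(f, J) = -5*(-1 - 5) = -5*(-6) = 30)
((-9 + Q(b, r(2, 6)))*W(-5))*2 = ((-9 + 30)*(2*(-5)))*2 = (21*(-10))*2 = -210*2 = -420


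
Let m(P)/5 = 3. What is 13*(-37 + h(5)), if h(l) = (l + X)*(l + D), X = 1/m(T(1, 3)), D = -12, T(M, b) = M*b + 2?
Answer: -14131/15 ≈ -942.07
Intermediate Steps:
T(M, b) = 2 + M*b
m(P) = 15 (m(P) = 5*3 = 15)
X = 1/15 ≈ 0.066667
h(l) = (-12 + l)*(1/15 + l) (h(l) = (l + 1/15)*(l - 12) = (1/15 + l)*(-12 + l) = (-12 + l)*(1/15 + l))
13*(-37 + h(5)) = 13*(-37 + (-4/5 + 5**2 - 179/15*5)) = 13*(-37 + (-4/5 + 25 - 179/3)) = 13*(-37 - 532/15) = 13*(-1087/15) = -14131/15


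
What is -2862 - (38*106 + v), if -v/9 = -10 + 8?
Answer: -6908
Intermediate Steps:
v = 18 (v = -9*(-10 + 8) = -9*(-2) = 18)
-2862 - (38*106 + v) = -2862 - (38*106 + 18) = -2862 - (4028 + 18) = -2862 - 1*4046 = -2862 - 4046 = -6908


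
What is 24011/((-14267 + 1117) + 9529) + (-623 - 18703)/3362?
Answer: -75352214/6086901 ≈ -12.379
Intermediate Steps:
24011/((-14267 + 1117) + 9529) + (-623 - 18703)/3362 = 24011/(-13150 + 9529) - 19326*1/3362 = 24011/(-3621) - 9663/1681 = 24011*(-1/3621) - 9663/1681 = -24011/3621 - 9663/1681 = -75352214/6086901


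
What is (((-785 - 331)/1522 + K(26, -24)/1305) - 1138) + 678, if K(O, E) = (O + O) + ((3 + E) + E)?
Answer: -457551163/993105 ≈ -460.73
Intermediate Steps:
K(O, E) = 3 + 2*E + 2*O (K(O, E) = 2*O + (3 + 2*E) = 3 + 2*E + 2*O)
(((-785 - 331)/1522 + K(26, -24)/1305) - 1138) + 678 = (((-785 - 331)/1522 + (3 + 2*(-24) + 2*26)/1305) - 1138) + 678 = ((-1116*1/1522 + (3 - 48 + 52)*(1/1305)) - 1138) + 678 = ((-558/761 + 7*(1/1305)) - 1138) + 678 = ((-558/761 + 7/1305) - 1138) + 678 = (-722863/993105 - 1138) + 678 = -1130876353/993105 + 678 = -457551163/993105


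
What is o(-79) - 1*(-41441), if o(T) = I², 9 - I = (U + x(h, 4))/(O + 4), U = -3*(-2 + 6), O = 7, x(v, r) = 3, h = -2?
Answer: 5026025/121 ≈ 41537.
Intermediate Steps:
U = -12 (U = -3*4 = -12)
I = 108/11 (I = 9 - (-12 + 3)/(7 + 4) = 9 - (-9)/11 = 9 - 1*(-9/11) = 9 + 9/11 = 108/11 ≈ 9.8182)
o(T) = 11664/121 (o(T) = (108/11)² = 11664/121)
o(-79) - 1*(-41441) = 11664/121 - 1*(-41441) = 11664/121 + 41441 = 5026025/121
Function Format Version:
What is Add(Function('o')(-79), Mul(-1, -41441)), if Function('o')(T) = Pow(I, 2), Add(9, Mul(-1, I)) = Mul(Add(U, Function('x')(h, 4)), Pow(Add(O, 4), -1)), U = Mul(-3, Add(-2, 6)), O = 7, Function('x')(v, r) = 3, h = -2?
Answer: Rational(5026025, 121) ≈ 41537.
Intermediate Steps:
U = -12 (U = Mul(-3, 4) = -12)
I = Rational(108, 11) (I = Add(9, Mul(-1, Mul(Add(-12, 3), Pow(Add(7, 4), -1)))) = Add(9, Mul(-1, Mul(-9, Pow(11, -1)))) = Add(9, Mul(-1, Mul(-9, Rational(1, 11)))) = Add(9, Mul(-1, Rational(-9, 11))) = Add(9, Rational(9, 11)) = Rational(108, 11) ≈ 9.8182)
Function('o')(T) = Rational(11664, 121) (Function('o')(T) = Pow(Rational(108, 11), 2) = Rational(11664, 121))
Add(Function('o')(-79), Mul(-1, -41441)) = Add(Rational(11664, 121), Mul(-1, -41441)) = Add(Rational(11664, 121), 41441) = Rational(5026025, 121)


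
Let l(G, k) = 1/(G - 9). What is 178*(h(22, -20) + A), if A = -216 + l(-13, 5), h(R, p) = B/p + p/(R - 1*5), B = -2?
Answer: -36135602/935 ≈ -38648.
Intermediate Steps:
l(G, k) = 1/(-9 + G)
h(R, p) = -2/p + p/(-5 + R) (h(R, p) = -2/p + p/(R - 1*5) = -2/p + p/(R - 5) = -2/p + p/(-5 + R))
A = -4753/22 (A = -216 + 1/(-9 - 13) = -216 + 1/(-22) = -216 - 1/22 = -4753/22 ≈ -216.05)
178*(h(22, -20) + A) = 178*((10 + (-20)² - 2*22)/((-20)*(-5 + 22)) - 4753/22) = 178*(-1/20*(10 + 400 - 44)/17 - 4753/22) = 178*(-1/20*1/17*366 - 4753/22) = 178*(-183/170 - 4753/22) = 178*(-203009/935) = -36135602/935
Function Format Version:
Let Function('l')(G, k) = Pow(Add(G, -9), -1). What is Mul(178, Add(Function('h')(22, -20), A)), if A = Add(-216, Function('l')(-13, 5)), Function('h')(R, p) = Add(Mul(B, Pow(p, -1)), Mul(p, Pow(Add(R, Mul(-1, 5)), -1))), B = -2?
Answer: Rational(-36135602, 935) ≈ -38648.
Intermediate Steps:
Function('l')(G, k) = Pow(Add(-9, G), -1)
Function('h')(R, p) = Add(Mul(-2, Pow(p, -1)), Mul(p, Pow(Add(-5, R), -1))) (Function('h')(R, p) = Add(Mul(-2, Pow(p, -1)), Mul(p, Pow(Add(R, Mul(-1, 5)), -1))) = Add(Mul(-2, Pow(p, -1)), Mul(p, Pow(Add(R, -5), -1))) = Add(Mul(-2, Pow(p, -1)), Mul(p, Pow(Add(-5, R), -1))))
A = Rational(-4753, 22) (A = Add(-216, Pow(Add(-9, -13), -1)) = Add(-216, Pow(-22, -1)) = Add(-216, Rational(-1, 22)) = Rational(-4753, 22) ≈ -216.05)
Mul(178, Add(Function('h')(22, -20), A)) = Mul(178, Add(Mul(Pow(-20, -1), Pow(Add(-5, 22), -1), Add(10, Pow(-20, 2), Mul(-2, 22))), Rational(-4753, 22))) = Mul(178, Add(Mul(Rational(-1, 20), Pow(17, -1), Add(10, 400, -44)), Rational(-4753, 22))) = Mul(178, Add(Mul(Rational(-1, 20), Rational(1, 17), 366), Rational(-4753, 22))) = Mul(178, Add(Rational(-183, 170), Rational(-4753, 22))) = Mul(178, Rational(-203009, 935)) = Rational(-36135602, 935)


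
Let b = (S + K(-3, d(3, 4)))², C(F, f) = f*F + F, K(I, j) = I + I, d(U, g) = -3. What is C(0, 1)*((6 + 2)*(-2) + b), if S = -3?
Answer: 0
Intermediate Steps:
K(I, j) = 2*I
C(F, f) = F + F*f (C(F, f) = F*f + F = F + F*f)
b = 81 (b = (-3 + 2*(-3))² = (-3 - 6)² = (-9)² = 81)
C(0, 1)*((6 + 2)*(-2) + b) = (0*(1 + 1))*((6 + 2)*(-2) + 81) = (0*2)*(8*(-2) + 81) = 0*(-16 + 81) = 0*65 = 0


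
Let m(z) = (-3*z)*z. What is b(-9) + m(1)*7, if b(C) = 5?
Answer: -16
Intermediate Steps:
m(z) = -3*z²
b(-9) + m(1)*7 = 5 - 3*1²*7 = 5 - 3*1*7 = 5 - 3*7 = 5 - 21 = -16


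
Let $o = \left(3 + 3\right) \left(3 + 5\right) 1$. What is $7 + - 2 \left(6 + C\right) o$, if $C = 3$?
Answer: $-857$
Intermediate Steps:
$o = 48$ ($o = 6 \cdot 8 \cdot 1 = 48 \cdot 1 = 48$)
$7 + - 2 \left(6 + C\right) o = 7 + - 2 \left(6 + 3\right) 48 = 7 + \left(-2\right) 9 \cdot 48 = 7 - 864 = -857$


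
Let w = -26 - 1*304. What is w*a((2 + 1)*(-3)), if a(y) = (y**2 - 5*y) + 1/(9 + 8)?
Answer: -707190/17 ≈ -41599.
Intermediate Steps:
a(y) = 1/17 + y**2 - 5*y (a(y) = (y**2 - 5*y) + 1/17 = 1/17 + y**2 - 5*y)
w = -330 (w = -26 - 304 = -330)
w*a((2 + 1)*(-3)) = -330*(1/17 + ((2 + 1)*(-3))**2 - 5*(2 + 1)*(-3)) = -330*(1/17 + (3*(-3))**2 - 15*(-3)) = -330*(1/17 + (-9)**2 - 5*(-9)) = -330*(1/17 + 81 + 45) = -330*2143/17 = -707190/17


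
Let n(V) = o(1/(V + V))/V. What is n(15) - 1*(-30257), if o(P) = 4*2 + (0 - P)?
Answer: 13615889/450 ≈ 30258.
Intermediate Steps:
o(P) = 8 - P
n(V) = (8 - 1/(2*V))/V (n(V) = (8 - 1/(V + V))/V = (8 - 1/(2*V))/V)
n(15) - 1*(-30257) = (½)*(-1 + 16*15)/15² - 1*(-30257) = (½)*(1/225)*(-1 + 240) + 30257 = (½)*(1/225)*239 + 30257 = 239/450 + 30257 = 13615889/450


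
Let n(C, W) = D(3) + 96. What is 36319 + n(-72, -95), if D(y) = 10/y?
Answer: 109255/3 ≈ 36418.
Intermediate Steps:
n(C, W) = 298/3 (n(C, W) = 10/3 + 96 = 298/3)
36319 + n(-72, -95) = 36319 + 298/3 = 109255/3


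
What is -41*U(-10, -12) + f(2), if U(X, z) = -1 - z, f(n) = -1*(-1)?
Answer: -450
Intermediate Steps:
f(n) = 1
-41*U(-10, -12) + f(2) = -41*(-1 - 1*(-12)) + 1 = -41*(-1 + 12) + 1 = -41*11 + 1 = -451 + 1 = -450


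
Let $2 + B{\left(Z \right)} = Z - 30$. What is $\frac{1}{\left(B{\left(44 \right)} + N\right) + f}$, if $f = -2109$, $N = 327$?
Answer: $- \frac{1}{1770} \approx -0.00056497$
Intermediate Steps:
$B{\left(Z \right)} = -32 + Z$ ($B{\left(Z \right)} = -2 + \left(Z - 30\right) = -2 + \left(-30 + Z\right) = -32 + Z$)
$\frac{1}{\left(B{\left(44 \right)} + N\right) + f} = \frac{1}{\left(\left(-32 + 44\right) + 327\right) - 2109} = \frac{1}{\left(12 + 327\right) - 2109} = \frac{1}{339 - 2109} = \frac{1}{-1770} = - \frac{1}{1770}$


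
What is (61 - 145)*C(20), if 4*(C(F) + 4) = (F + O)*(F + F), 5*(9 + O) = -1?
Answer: -8736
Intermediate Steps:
O = -46/5 (O = -9 + (1/5)*(-1) = -9 - 1/5 = -46/5 ≈ -9.2000)
C(F) = -4 + F*(-46/5 + F)/2 (C(F) = -4 + ((F - 46/5)*(F + F))/4 = -4 + ((-46/5 + F)*(2*F))/4 = -4 + (2*F*(-46/5 + F))/4 = -4 + F*(-46/5 + F)/2)
(61 - 145)*C(20) = (61 - 145)*(-4 + (1/2)*20**2 - 23/5*20) = -84*(-4 + (1/2)*400 - 92) = -84*(-4 + 200 - 92) = -84*104 = -8736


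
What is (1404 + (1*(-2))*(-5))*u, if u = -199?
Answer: -281386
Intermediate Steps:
(1404 + (1*(-2))*(-5))*u = (1404 + (1*(-2))*(-5))*(-199) = (1404 - 2*(-5))*(-199) = (1404 + 10)*(-199) = 1414*(-199) = -281386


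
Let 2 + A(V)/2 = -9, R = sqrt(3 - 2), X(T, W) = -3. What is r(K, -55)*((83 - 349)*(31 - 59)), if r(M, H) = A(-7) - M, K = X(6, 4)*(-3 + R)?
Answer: -208544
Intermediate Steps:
R = 1 (R = sqrt(1) = 1)
K = 6 (K = -3*(-3 + 1) = -3*(-2) = 6)
A(V) = -22 (A(V) = -4 + 2*(-9) = -4 - 18 = -22)
r(M, H) = -22 - M
r(K, -55)*((83 - 349)*(31 - 59)) = (-22 - 1*6)*((83 - 349)*(31 - 59)) = (-22 - 6)*(-266*(-28)) = -28*7448 = -208544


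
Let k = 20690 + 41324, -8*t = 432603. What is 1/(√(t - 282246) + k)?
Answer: 496112/30768580139 - 2*I*√5381142/30768580139 ≈ 1.6124e-5 - 1.5079e-7*I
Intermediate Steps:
t = -432603/8 (t = -⅛*432603 = -432603/8 ≈ -54075.)
k = 62014
1/(√(t - 282246) + k) = 1/(√(-432603/8 - 282246) + 62014) = 1/(√(-2690571/8) + 62014) = 1/(I*√5381142/4 + 62014) = 1/(62014 + I*√5381142/4)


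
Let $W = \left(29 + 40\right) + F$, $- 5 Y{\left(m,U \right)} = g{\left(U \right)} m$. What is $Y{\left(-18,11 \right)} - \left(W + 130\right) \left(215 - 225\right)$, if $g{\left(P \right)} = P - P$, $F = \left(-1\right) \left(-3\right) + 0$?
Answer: $2020$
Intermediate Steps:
$F = 3$ ($F = 3 + 0 = 3$)
$g{\left(P \right)} = 0$
$Y{\left(m,U \right)} = 0$ ($Y{\left(m,U \right)} = - \frac{0 m}{5} = \left(- \frac{1}{5}\right) 0 = 0$)
$W = 72$ ($W = \left(29 + 40\right) + 3 = 69 + 3 = 72$)
$Y{\left(-18,11 \right)} - \left(W + 130\right) \left(215 - 225\right) = 0 - \left(72 + 130\right) \left(215 - 225\right) = 0 - 202 \left(-10\right) = 0 - -2020 = 0 + 2020 = 2020$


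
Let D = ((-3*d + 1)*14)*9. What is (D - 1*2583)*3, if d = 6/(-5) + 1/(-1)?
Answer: -24381/5 ≈ -4876.2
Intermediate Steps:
d = -11/5 (d = 6*(-⅕) + 1*(-1) = -6/5 - 1 = -11/5 ≈ -2.2000)
D = 4788/5 (D = ((-3*(-11/5) + 1)*14)*9 = ((33/5 + 1)*14)*9 = ((38/5)*14)*9 = (532/5)*9 = 4788/5 ≈ 957.60)
(D - 1*2583)*3 = (4788/5 - 1*2583)*3 = (4788/5 - 2583)*3 = -8127/5*3 = -24381/5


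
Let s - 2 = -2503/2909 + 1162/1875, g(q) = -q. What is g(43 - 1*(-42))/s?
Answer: -463621875/9595883 ≈ -48.315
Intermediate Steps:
s = 9595883/5454375 (s = 2 + (-2503/2909 + 1162/1875) = 2 - 1312867/5454375 = 9595883/5454375 ≈ 1.7593)
g(43 - 1*(-42))/s = (-(43 - 1*(-42)))/(9595883/5454375) = -(43 + 42)*(5454375/9595883) = -1*85*(5454375/9595883) = -85*5454375/9595883 = -463621875/9595883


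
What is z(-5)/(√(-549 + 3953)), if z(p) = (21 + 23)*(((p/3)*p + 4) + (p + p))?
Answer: 154*√851/2553 ≈ 1.7597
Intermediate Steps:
z(p) = 176 + 88*p + 44*p²/3 (z(p) = 44*(((p*(⅓))*p + 4) + 2*p) = 44*(((p/3)*p + 4) + 2*p) = 44*((p²/3 + 4) + 2*p) = 44*((4 + p²/3) + 2*p) = 44*(4 + 2*p + p²/3) = 176 + 88*p + 44*p²/3)
z(-5)/(√(-549 + 3953)) = (176 + 88*(-5) + (44/3)*(-5)²)/(√(-549 + 3953)) = (176 - 440 + (44/3)*25)/(√3404) = (176 - 440 + 1100/3)/((2*√851)) = 308*(√851/1702)/3 = 154*√851/2553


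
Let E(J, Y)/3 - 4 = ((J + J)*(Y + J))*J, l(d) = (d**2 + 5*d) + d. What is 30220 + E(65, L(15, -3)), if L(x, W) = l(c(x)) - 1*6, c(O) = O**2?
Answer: 1319092132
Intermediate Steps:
l(d) = d**2 + 6*d
L(x, W) = -6 + x**2*(6 + x**2) (L(x, W) = x**2*(6 + x**2) - 1*6 = x**2*(6 + x**2) - 6 = -6 + x**2*(6 + x**2))
E(J, Y) = 12 + 6*J**2*(J + Y) (E(J, Y) = 12 + 3*(((J + J)*(Y + J))*J) = 12 + 3*(((2*J)*(J + Y))*J) = 12 + 3*((2*J*(J + Y))*J) = 12 + 3*(2*J**2*(J + Y)) = 12 + 6*J**2*(J + Y))
30220 + E(65, L(15, -3)) = 30220 + (12 + 6*65**3 + 6*(-6 + 15**2*(6 + 15**2))*65**2) = 30220 + (12 + 6*274625 + 6*(-6 + 225*(6 + 225))*4225) = 30220 + (12 + 1647750 + 6*(-6 + 225*231)*4225) = 30220 + (12 + 1647750 + 6*(-6 + 51975)*4225) = 30220 + (12 + 1647750 + 6*51969*4225) = 30220 + (12 + 1647750 + 1317414150) = 30220 + 1319061912 = 1319092132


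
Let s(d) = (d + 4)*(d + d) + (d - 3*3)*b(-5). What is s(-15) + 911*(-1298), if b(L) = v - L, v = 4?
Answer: -1182364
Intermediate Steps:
b(L) = 4 - L
s(d) = -81 + 9*d + 2*d*(4 + d) (s(d) = (d + 4)*(d + d) + (d - 3*3)*(4 - 1*(-5)) = (4 + d)*(2*d) + (d - 9)*(4 + 5) = 2*d*(4 + d) + (-9 + d)*9 = 2*d*(4 + d) + (-81 + 9*d) = -81 + 9*d + 2*d*(4 + d))
s(-15) + 911*(-1298) = (-81 + 2*(-15)² + 17*(-15)) + 911*(-1298) = (-81 + 2*225 - 255) - 1182478 = (-81 + 450 - 255) - 1182478 = 114 - 1182478 = -1182364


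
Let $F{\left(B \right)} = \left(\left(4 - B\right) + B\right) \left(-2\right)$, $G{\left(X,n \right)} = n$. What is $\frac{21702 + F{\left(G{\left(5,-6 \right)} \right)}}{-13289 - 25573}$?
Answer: $- \frac{10847}{19431} \approx -0.55823$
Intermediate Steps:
$F{\left(B \right)} = -8$ ($F{\left(B \right)} = 4 \left(-2\right) = -8$)
$\frac{21702 + F{\left(G{\left(5,-6 \right)} \right)}}{-13289 - 25573} = \frac{21702 - 8}{-13289 - 25573} = \frac{21694}{-38862} = 21694 \left(- \frac{1}{38862}\right) = - \frac{10847}{19431}$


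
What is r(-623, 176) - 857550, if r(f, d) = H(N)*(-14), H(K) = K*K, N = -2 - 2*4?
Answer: -858950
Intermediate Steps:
N = -10 (N = -2 - 8 = -10)
H(K) = K²
r(f, d) = -1400 (r(f, d) = (-10)²*(-14) = 100*(-14) = -1400)
r(-623, 176) - 857550 = -1400 - 857550 = -858950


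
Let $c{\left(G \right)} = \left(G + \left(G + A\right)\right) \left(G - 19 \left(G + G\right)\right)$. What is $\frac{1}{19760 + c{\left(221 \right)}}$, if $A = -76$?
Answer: $- \frac{1}{2973022} \approx -3.3636 \cdot 10^{-7}$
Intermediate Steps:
$c{\left(G \right)} = - 37 G \left(-76 + 2 G\right)$ ($c{\left(G \right)} = \left(G + \left(G - 76\right)\right) \left(G - 19 \left(G + G\right)\right) = \left(G + \left(-76 + G\right)\right) \left(G - 19 \cdot 2 G\right) = \left(-76 + 2 G\right) \left(G - 38 G\right) = \left(-76 + 2 G\right) \left(- 37 G\right) = - 37 G \left(-76 + 2 G\right)$)
$\frac{1}{19760 + c{\left(221 \right)}} = \frac{1}{19760 + 74 \cdot 221 \left(38 - 221\right)} = \frac{1}{19760 + 74 \cdot 221 \left(-183\right)} = \frac{1}{19760 - 2992782} = \frac{1}{-2973022} = - \frac{1}{2973022}$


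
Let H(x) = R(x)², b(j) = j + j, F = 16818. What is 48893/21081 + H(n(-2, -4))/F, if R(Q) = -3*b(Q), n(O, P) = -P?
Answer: 139070855/59090043 ≈ 2.3535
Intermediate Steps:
b(j) = 2*j
R(Q) = -6*Q
H(x) = 36*x² (H(x) = (-6*x)² = 36*x²)
48893/21081 + H(n(-2, -4))/F = 48893/21081 + (36*(-1*(-4))²)/16818 = 48893*(1/21081) + (36*4²)*(1/16818) = 48893/21081 + (36*16)*(1/16818) = 48893/21081 + 576*(1/16818) = 48893/21081 + 96/2803 = 139070855/59090043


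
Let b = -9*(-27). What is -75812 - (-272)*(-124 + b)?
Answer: -43444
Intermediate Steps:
b = 243
-75812 - (-272)*(-124 + b) = -75812 - (-272)*(-124 + 243) = -75812 - (-272)*119 = -75812 - 1*(-32368) = -75812 + 32368 = -43444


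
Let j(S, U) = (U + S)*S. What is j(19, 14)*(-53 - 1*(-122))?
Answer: 43263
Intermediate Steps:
j(S, U) = S*(S + U) (j(S, U) = (S + U)*S = S*(S + U))
j(19, 14)*(-53 - 1*(-122)) = (19*(19 + 14))*(-53 - 1*(-122)) = (19*33)*(-53 + 122) = 627*69 = 43263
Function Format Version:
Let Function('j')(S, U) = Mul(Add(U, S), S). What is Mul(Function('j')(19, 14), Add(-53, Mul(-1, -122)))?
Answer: 43263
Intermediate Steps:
Function('j')(S, U) = Mul(S, Add(S, U)) (Function('j')(S, U) = Mul(Add(S, U), S) = Mul(S, Add(S, U)))
Mul(Function('j')(19, 14), Add(-53, Mul(-1, -122))) = Mul(Mul(19, Add(19, 14)), Add(-53, Mul(-1, -122))) = Mul(Mul(19, 33), Add(-53, 122)) = Mul(627, 69) = 43263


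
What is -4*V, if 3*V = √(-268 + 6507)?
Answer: -4*√6239/3 ≈ -105.32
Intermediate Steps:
V = √6239/3 (V = √(-268 + 6507)/3 = √6239/3 ≈ 26.329)
-4*V = -4*√6239/3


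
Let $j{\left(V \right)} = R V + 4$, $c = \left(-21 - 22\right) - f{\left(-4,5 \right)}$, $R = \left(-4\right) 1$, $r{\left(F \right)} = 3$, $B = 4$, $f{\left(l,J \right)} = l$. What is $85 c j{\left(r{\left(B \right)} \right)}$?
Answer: $26520$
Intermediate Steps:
$R = -4$
$c = -39$ ($c = \left(-21 - 22\right) - -4 = -43 + 4 = -39$)
$j{\left(V \right)} = 4 - 4 V$ ($j{\left(V \right)} = - 4 V + 4 = 4 - 4 V$)
$85 c j{\left(r{\left(B \right)} \right)} = 85 \left(-39\right) \left(4 - 12\right) = - 3315 \left(4 - 12\right) = \left(-3315\right) \left(-8\right) = 26520$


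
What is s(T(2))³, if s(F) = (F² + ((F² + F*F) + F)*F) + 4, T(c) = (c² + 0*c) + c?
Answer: 131096512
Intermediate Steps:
T(c) = c + c² (T(c) = (c² + 0) + c = c² + c = c + c²)
s(F) = 4 + F² + F*(F + 2*F²) (s(F) = (F² + ((F² + F²) + F)*F) + 4 = (F² + (2*F² + F)*F) + 4 = (F² + (F + 2*F²)*F) + 4 = (F² + F*(F + 2*F²)) + 4 = 4 + F² + F*(F + 2*F²))
s(T(2))³ = (4 + 2*(2*(1 + 2))² + 2*(2*(1 + 2))³)³ = (4 + 2*(2*3)² + 2*(2*3)³)³ = (4 + 2*6² + 2*6³)³ = (4 + 2*36 + 2*216)³ = (4 + 72 + 432)³ = 508³ = 131096512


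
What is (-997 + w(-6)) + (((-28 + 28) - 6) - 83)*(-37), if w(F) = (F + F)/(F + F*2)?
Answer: 6890/3 ≈ 2296.7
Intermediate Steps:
w(F) = ⅔ (w(F) = (2*F)/(F + 2*F) = (2*F)/((3*F)) = (2*F)*(1/(3*F)) = ⅔)
(-997 + w(-6)) + (((-28 + 28) - 6) - 83)*(-37) = (-997 + ⅔) + (((-28 + 28) - 6) - 83)*(-37) = -2989/3 + ((0 - 6) - 83)*(-37) = -2989/3 + (-6 - 83)*(-37) = -2989/3 - 89*(-37) = -2989/3 + 3293 = 6890/3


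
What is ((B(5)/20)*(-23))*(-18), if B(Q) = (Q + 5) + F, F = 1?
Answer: 2277/10 ≈ 227.70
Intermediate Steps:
B(Q) = 6 + Q (B(Q) = (Q + 5) + 1 = (5 + Q) + 1 = 6 + Q)
((B(5)/20)*(-23))*(-18) = (((6 + 5)/20)*(-23))*(-18) = ((11*(1/20))*(-23))*(-18) = ((11/20)*(-23))*(-18) = -253/20*(-18) = 2277/10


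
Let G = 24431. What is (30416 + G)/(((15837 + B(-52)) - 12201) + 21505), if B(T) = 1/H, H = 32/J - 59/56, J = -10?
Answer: 65322777/29942651 ≈ 2.1816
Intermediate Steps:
H = -1191/280 (H = 32/(-10) - 59/56 = 32*(-1/10) - 59*1/56 = -16/5 - 59/56 = -1191/280 ≈ -4.2536)
B(T) = -280/1191 (B(T) = 1/(-1191/280) = -280/1191)
(30416 + G)/(((15837 + B(-52)) - 12201) + 21505) = (30416 + 24431)/(((15837 - 280/1191) - 12201) + 21505) = 54847/((18861587/1191 - 12201) + 21505) = 54847/(4330196/1191 + 21505) = 54847/(29942651/1191) = 54847*(1191/29942651) = 65322777/29942651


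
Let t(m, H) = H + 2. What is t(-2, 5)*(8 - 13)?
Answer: -35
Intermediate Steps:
t(m, H) = 2 + H
t(-2, 5)*(8 - 13) = (2 + 5)*(8 - 13) = 7*(-5) = -35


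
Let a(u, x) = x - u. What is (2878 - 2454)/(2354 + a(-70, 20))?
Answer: 106/611 ≈ 0.17349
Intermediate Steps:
(2878 - 2454)/(2354 + a(-70, 20)) = (2878 - 2454)/(2354 + (20 - 1*(-70))) = 424/(2354 + (20 + 70)) = 424/(2354 + 90) = 424/2444 = 424*(1/2444) = 106/611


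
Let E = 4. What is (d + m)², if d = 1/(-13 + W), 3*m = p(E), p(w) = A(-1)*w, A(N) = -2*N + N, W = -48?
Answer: 58081/33489 ≈ 1.7343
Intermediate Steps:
A(N) = -N
p(w) = w (p(w) = (-1*(-1))*w = 1*w = w)
m = 4/3 (m = (⅓)*4 = 4/3 ≈ 1.3333)
d = -1/61 (d = 1/(-13 - 48) = 1/(-61) = -1/61 ≈ -0.016393)
(d + m)² = (-1/61 + 4/3)² = (241/183)² = 58081/33489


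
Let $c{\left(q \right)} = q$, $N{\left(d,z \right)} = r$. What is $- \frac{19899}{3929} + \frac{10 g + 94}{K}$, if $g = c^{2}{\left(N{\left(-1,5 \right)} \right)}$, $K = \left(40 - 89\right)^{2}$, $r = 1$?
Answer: $- \frac{47368883}{9433529} \approx -5.0213$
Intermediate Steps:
$N{\left(d,z \right)} = 1$
$K = 2401$ ($K = \left(-49\right)^{2} = 2401$)
$g = 1$ ($g = 1^{2} = 1$)
$- \frac{19899}{3929} + \frac{10 g + 94}{K} = - \frac{19899}{3929} + \frac{10 \cdot 1 + 94}{2401} = \left(-19899\right) \frac{1}{3929} + \left(10 + 94\right) \frac{1}{2401} = - \frac{19899}{3929} + 104 \cdot \frac{1}{2401} = - \frac{19899}{3929} + \frac{104}{2401} = - \frac{47368883}{9433529}$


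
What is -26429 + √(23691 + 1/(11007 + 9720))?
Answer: -26429 + 13*√136562354/987 ≈ -26275.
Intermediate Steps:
-26429 + √(23691 + 1/(11007 + 9720)) = -26429 + √(23691 + 1/20727) = -26429 + √(491043358/20727) = -26429 + 13*√136562354/987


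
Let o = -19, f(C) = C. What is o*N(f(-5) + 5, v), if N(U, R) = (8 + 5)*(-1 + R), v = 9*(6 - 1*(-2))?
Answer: -17537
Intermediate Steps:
v = 72 (v = 9*(6 + 2) = 9*8 = 72)
N(U, R) = -13 + 13*R (N(U, R) = 13*(-1 + R) = -13 + 13*R)
o*N(f(-5) + 5, v) = -19*(-13 + 13*72) = -19*(-13 + 936) = -19*923 = -17537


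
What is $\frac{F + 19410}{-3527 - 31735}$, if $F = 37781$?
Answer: $- \frac{57191}{35262} \approx -1.6219$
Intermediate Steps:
$\frac{F + 19410}{-3527 - 31735} = \frac{37781 + 19410}{-3527 - 31735} = \frac{57191}{-35262} = 57191 \left(- \frac{1}{35262}\right) = - \frac{57191}{35262}$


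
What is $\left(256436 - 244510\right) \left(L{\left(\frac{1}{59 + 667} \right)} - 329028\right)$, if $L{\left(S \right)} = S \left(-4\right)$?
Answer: $- \frac{1424407641716}{363} \approx -3.924 \cdot 10^{9}$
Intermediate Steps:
$L{\left(S \right)} = - 4 S$
$\left(256436 - 244510\right) \left(L{\left(\frac{1}{59 + 667} \right)} - 329028\right) = \left(256436 - 244510\right) \left(- \frac{4}{59 + 667} - 329028\right) = 11926 \left(- \frac{4}{726} - 329028\right) = 11926 \left(\left(-4\right) \frac{1}{726} - 329028\right) = 11926 \left(- \frac{2}{363} - 329028\right) = 11926 \left(- \frac{119437166}{363}\right) = - \frac{1424407641716}{363}$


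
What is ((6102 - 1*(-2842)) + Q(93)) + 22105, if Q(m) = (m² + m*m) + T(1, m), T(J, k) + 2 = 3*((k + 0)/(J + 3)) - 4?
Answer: 193643/4 ≈ 48411.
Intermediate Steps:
T(J, k) = -6 + 3*k/(3 + J) (T(J, k) = -2 + (3*((k + 0)/(J + 3)) - 4) = -2 + (3*(k/(3 + J)) - 4) = -2 + (3*k/(3 + J) - 4) = -2 + (-4 + 3*k/(3 + J)) = -6 + 3*k/(3 + J))
Q(m) = -6 + 2*m² + 3*m/4 (Q(m) = (m² + m*m) + 3*(-6 + m - 2*1)/(3 + 1) = (m² + m²) + 3*(-6 + m - 2)/4 = 2*m² + 3*(¼)*(-8 + m) = 2*m² + (-6 + 3*m/4) = -6 + 2*m² + 3*m/4)
((6102 - 1*(-2842)) + Q(93)) + 22105 = ((6102 - 1*(-2842)) + (-6 + 2*93² + (¾)*93)) + 22105 = ((6102 + 2842) + (-6 + 2*8649 + 279/4)) + 22105 = (8944 + (-6 + 17298 + 279/4)) + 22105 = (8944 + 69447/4) + 22105 = 105223/4 + 22105 = 193643/4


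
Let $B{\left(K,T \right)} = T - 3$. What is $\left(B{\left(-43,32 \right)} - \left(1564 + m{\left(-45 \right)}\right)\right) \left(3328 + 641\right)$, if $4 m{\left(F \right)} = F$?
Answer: $- \frac{24191055}{4} \approx -6.0478 \cdot 10^{6}$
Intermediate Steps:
$B{\left(K,T \right)} = -3 + T$ ($B{\left(K,T \right)} = T - 3 = -3 + T$)
$m{\left(F \right)} = \frac{F}{4}$
$\left(B{\left(-43,32 \right)} - \left(1564 + m{\left(-45 \right)}\right)\right) \left(3328 + 641\right) = \left(\left(-3 + 32\right) - \left(1564 + \frac{1}{4} \left(-45\right)\right)\right) \left(3328 + 641\right) = \left(29 - \frac{6211}{4}\right) 3969 = \left(- \frac{6095}{4}\right) 3969 = - \frac{24191055}{4}$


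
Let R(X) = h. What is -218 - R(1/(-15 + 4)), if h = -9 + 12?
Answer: -221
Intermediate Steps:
h = 3
R(X) = 3
-218 - R(1/(-15 + 4)) = -218 - 1*3 = -218 - 3 = -221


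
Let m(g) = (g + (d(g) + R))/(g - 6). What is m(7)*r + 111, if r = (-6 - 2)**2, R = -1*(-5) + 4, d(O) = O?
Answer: 1583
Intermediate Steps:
R = 9 (R = 5 + 4 = 9)
r = 64 (r = (-8)**2 = 64)
m(g) = (9 + 2*g)/(-6 + g) (m(g) = (g + (g + 9))/(g - 6) = (g + (9 + g))/(-6 + g) = (9 + 2*g)/(-6 + g))
m(7)*r + 111 = ((9 + 2*7)/(-6 + 7))*64 + 111 = ((9 + 14)/1)*64 + 111 = (1*23)*64 + 111 = 23*64 + 111 = 1472 + 111 = 1583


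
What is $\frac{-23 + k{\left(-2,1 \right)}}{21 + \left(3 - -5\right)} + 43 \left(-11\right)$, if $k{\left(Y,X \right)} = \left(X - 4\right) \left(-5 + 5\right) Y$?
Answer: $- \frac{13740}{29} \approx -473.79$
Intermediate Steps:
$k{\left(Y,X \right)} = 0$ ($k{\left(Y,X \right)} = \left(-4 + X\right) 0 Y = 0 Y = 0$)
$\frac{-23 + k{\left(-2,1 \right)}}{21 + \left(3 - -5\right)} + 43 \left(-11\right) = \frac{-23 + 0}{21 + \left(3 - -5\right)} + 43 \left(-11\right) = - \frac{23}{21 + \left(3 + 5\right)} - 473 = - \frac{23}{21 + 8} - 473 = - \frac{23}{29} - 473 = - \frac{13740}{29}$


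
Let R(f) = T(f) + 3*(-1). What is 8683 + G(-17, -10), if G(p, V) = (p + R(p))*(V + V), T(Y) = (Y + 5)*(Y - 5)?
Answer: 3803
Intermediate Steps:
T(Y) = (-5 + Y)*(5 + Y) (T(Y) = (5 + Y)*(-5 + Y) = (-5 + Y)*(5 + Y))
R(f) = -28 + f**2 (R(f) = (-25 + f**2) + 3*(-1) = (-25 + f**2) - 3 = -28 + f**2)
G(p, V) = 2*V*(-28 + p + p**2) (G(p, V) = (p + (-28 + p**2))*(V + V) = (-28 + p + p**2)*(2*V) = 2*V*(-28 + p + p**2))
8683 + G(-17, -10) = 8683 + 2*(-10)*(-28 - 17 + (-17)**2) = 8683 + 2*(-10)*(-28 - 17 + 289) = 8683 + 2*(-10)*244 = 8683 - 4880 = 3803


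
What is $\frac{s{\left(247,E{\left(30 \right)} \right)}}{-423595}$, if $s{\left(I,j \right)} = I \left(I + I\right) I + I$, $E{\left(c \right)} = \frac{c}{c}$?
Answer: $- \frac{30138693}{423595} \approx -71.15$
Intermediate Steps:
$E{\left(c \right)} = 1$
$s{\left(I,j \right)} = I + 2 I^{3}$ ($s{\left(I,j \right)} = I 2 I I + I = 2 I^{2} I + I = 2 I^{3} + I = I + 2 I^{3}$)
$\frac{s{\left(247,E{\left(30 \right)} \right)}}{-423595} = \frac{247 + 2 \cdot 247^{3}}{-423595} = \left(247 + 2 \cdot 15069223\right) \left(- \frac{1}{423595}\right) = \left(247 + 30138446\right) \left(- \frac{1}{423595}\right) = 30138693 \left(- \frac{1}{423595}\right) = - \frac{30138693}{423595}$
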